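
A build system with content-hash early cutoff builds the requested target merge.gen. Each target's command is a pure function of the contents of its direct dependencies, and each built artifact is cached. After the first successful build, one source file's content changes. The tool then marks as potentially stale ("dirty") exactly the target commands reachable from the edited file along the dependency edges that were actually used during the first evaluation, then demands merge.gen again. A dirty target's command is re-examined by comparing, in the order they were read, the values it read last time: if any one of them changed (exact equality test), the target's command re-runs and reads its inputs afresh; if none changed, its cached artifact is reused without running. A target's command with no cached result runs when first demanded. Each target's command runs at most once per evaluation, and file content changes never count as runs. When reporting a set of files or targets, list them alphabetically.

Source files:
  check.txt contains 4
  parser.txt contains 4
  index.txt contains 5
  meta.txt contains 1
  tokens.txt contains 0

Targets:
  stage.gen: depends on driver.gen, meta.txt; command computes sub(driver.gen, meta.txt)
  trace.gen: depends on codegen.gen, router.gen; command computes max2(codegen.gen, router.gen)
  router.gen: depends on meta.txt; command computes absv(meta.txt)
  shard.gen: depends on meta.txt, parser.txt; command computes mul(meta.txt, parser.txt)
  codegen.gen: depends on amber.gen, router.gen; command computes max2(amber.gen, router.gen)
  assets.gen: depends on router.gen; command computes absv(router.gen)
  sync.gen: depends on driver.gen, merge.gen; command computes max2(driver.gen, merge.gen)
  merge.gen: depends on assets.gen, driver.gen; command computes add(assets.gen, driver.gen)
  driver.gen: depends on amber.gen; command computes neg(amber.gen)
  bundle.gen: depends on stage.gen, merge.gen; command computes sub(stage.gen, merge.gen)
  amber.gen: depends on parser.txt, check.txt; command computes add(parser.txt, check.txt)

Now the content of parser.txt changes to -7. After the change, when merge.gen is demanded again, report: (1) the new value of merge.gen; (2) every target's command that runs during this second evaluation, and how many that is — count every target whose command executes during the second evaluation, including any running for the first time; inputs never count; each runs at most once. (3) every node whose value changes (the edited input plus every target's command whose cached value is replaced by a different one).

First evaluation (everything demanded from the output):
  amber.gen = add(4, 4) = 8
  driver.gen = neg(8) = -8
  router.gen = absv(1) = 1
  assets.gen = absv(1) = 1
  merge.gen = add(1, -8) = -7

Propagation after the edit:
  amber.gen: runs — parser.txt 4->-7; result -3.
  driver.gen: runs — amber.gen 8->-3; result 3.
  merge.gen: runs — driver.gen -8->3; result 4.

New value of merge.gen: 4.
Target commands that run: amber.gen, driver.gen, merge.gen — 3 in total.
Values that change: amber.gen, driver.gen, merge.gen, parser.txt.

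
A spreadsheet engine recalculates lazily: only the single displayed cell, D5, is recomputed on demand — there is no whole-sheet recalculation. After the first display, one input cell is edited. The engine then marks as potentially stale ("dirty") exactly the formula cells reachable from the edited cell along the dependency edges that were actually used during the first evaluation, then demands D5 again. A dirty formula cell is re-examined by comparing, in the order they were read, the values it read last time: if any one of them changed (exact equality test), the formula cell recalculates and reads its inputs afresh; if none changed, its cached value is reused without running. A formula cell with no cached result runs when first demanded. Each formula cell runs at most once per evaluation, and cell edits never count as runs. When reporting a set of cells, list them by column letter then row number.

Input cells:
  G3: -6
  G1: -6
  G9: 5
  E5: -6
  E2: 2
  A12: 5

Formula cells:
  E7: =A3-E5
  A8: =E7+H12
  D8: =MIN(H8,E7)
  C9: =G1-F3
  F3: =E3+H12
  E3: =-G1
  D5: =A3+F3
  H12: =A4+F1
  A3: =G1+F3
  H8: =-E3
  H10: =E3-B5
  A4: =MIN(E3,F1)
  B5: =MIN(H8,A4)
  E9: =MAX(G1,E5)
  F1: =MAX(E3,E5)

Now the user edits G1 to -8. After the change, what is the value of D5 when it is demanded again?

First evaluation (everything demanded from the output):
  E3 = -(-6) = 6
  F1 = MAX(6, -6) = 6
  A4 = MIN(6, 6) = 6
  H12 = 6 + 6 = 12
  F3 = 6 + 12 = 18
  A3 = -6 + 18 = 12
  D5 = 12 + 18 = 30

Propagation after the edit:
  E3: runs — G1 -6->-8; result 8.
  F1: runs — E3 6->8; result 8.
  A4: runs — E3 6->8; F1 6->8; result 8.
  H12: runs — A4 6->8; F1 6->8; result 16.
  F3: runs — E3 6->8; H12 12->16; result 24.
  A3: runs — G1 -6->-8; F3 18->24; result 16.
  D5: runs — A3 12->16; F3 18->24; result 40.

New value of D5: 40.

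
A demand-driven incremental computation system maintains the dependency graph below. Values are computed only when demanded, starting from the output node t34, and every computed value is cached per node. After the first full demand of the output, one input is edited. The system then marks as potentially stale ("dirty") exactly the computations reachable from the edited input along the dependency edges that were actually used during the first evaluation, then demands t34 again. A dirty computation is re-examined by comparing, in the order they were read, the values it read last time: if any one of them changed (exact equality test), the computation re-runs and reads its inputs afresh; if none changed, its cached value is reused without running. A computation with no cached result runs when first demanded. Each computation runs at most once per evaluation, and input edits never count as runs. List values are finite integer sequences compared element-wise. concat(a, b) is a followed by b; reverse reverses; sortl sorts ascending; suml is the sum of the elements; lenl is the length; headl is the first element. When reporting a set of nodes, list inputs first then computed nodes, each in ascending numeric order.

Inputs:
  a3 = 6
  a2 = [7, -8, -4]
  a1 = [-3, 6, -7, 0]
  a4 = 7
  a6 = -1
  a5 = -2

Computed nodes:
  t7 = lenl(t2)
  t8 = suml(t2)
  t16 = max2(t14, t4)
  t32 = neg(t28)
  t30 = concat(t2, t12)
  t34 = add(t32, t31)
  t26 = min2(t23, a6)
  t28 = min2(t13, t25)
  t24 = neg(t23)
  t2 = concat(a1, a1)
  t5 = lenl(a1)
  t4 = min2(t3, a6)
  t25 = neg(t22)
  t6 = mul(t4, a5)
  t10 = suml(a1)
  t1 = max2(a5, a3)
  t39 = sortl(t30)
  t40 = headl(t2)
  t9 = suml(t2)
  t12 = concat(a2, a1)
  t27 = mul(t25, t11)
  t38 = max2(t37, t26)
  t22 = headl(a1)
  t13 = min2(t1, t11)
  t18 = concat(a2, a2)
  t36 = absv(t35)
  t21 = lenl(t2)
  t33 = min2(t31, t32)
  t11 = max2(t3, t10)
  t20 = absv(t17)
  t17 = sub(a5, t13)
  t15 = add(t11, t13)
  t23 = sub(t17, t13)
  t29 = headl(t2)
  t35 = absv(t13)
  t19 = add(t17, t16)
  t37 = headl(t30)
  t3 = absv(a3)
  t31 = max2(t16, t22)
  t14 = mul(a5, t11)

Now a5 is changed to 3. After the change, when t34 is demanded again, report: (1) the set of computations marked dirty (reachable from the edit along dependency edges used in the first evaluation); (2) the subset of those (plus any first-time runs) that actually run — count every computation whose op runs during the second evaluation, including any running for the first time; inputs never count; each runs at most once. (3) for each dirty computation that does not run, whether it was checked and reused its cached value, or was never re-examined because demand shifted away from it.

First evaluation (everything demanded from the output):
  t1 = max2(-2, 6) = 6
  t3 = absv(6) = 6
  t4 = min2(6, -1) = -1
  t10 = suml([-3, 6, -7, 0]) = -4
  t11 = max2(6, -4) = 6
  t13 = min2(6, 6) = 6
  t14 = mul(-2, 6) = -12
  t16 = max2(-12, -1) = -1
  t22 = headl([-3, 6, -7, 0]) = -3
  t25 = neg(-3) = 3
  t28 = min2(6, 3) = 3
  t31 = max2(-1, -3) = -1
  t32 = neg(3) = -3
  t34 = add(-3, -1) = -4

Propagation after the edit:
  t1: runs — a5 -2->3; result 6 (same value as before).
  t13: checked — values it read are unchanged (t1 unchanged, t11 unchanged); reused cached 6 without running.
  t14: runs — a5 -2->3; result 18.
  t16: runs — t14 -12->18; result 18.
  t28: checked — values it read are unchanged (t13 unchanged, t25 unchanged); reused cached 3 without running.
  t31: runs — t16 -1->18; result 18.
  t32: checked — values it read are unchanged (t28 unchanged); reused cached -3 without running.
  t34: runs — t31 -1->18; result 15.

Key observation: the cutoff stops propagation at t13 — its inputs' values are unchanged, so it reuses its cache.

Marked dirty: t1, t13, t14, t16, t28, t31, t32, t34.
Computations that run: t1, t14, t16, t31, t34 — 5 in total.
Checked but reused from cache: t13, t28, t32.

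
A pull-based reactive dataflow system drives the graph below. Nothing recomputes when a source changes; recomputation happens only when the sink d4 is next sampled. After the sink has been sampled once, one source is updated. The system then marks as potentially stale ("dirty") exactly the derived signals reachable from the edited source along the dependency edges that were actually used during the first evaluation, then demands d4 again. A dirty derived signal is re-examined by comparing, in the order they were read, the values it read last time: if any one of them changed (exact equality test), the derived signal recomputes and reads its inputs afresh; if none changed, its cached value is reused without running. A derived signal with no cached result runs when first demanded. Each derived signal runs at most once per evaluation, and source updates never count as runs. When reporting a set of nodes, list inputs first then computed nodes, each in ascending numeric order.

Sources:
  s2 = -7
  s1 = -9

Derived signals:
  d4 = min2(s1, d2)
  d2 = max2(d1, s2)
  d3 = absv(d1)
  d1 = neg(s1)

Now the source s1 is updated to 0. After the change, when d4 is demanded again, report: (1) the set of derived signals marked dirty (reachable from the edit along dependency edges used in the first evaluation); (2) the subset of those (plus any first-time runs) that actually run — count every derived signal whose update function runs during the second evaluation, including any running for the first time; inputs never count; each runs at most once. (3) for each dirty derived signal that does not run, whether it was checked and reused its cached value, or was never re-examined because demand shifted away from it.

Marked dirty: d1, d2, d4.
Derived signals that run: d1, d2, d4 — 3 in total.
Every dirty derived signal ran.

First evaluation (everything demanded from the output):
  d1 = neg(-9) = 9
  d2 = max2(9, -7) = 9
  d4 = min2(-9, 9) = -9

Propagation after the edit:
  d1: runs — s1 -9->0; result 0.
  d2: runs — d1 9->0; result 0.
  d4: runs — s1 -9->0; d2 9->0; result 0.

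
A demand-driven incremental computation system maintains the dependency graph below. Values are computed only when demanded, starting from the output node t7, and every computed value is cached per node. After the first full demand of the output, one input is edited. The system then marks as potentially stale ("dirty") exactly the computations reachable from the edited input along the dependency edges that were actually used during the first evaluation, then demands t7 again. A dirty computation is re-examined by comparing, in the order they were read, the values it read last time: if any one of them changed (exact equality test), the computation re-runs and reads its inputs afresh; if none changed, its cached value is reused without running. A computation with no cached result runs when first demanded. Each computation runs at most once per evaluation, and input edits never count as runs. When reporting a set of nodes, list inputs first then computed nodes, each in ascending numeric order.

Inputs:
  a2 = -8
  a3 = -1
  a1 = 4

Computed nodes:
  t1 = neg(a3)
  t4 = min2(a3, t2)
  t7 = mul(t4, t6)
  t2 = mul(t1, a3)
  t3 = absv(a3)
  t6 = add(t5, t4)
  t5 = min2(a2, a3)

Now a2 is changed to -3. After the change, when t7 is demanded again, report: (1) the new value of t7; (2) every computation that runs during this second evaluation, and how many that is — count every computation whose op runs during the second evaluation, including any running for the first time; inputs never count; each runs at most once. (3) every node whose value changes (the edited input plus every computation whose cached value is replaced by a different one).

First evaluation (everything demanded from the output):
  t1 = neg(-1) = 1
  t2 = mul(1, -1) = -1
  t4 = min2(-1, -1) = -1
  t5 = min2(-8, -1) = -8
  t6 = add(-8, -1) = -9
  t7 = mul(-1, -9) = 9

Propagation after the edit:
  t5: runs — a2 -8->-3; result -3.
  t6: runs — t5 -8->-3; result -4.
  t7: runs — t6 -9->-4; result 4.

New value of t7: 4.
Computations that run: t5, t6, t7 — 3 in total.
Values that change: a2, t5, t6, t7.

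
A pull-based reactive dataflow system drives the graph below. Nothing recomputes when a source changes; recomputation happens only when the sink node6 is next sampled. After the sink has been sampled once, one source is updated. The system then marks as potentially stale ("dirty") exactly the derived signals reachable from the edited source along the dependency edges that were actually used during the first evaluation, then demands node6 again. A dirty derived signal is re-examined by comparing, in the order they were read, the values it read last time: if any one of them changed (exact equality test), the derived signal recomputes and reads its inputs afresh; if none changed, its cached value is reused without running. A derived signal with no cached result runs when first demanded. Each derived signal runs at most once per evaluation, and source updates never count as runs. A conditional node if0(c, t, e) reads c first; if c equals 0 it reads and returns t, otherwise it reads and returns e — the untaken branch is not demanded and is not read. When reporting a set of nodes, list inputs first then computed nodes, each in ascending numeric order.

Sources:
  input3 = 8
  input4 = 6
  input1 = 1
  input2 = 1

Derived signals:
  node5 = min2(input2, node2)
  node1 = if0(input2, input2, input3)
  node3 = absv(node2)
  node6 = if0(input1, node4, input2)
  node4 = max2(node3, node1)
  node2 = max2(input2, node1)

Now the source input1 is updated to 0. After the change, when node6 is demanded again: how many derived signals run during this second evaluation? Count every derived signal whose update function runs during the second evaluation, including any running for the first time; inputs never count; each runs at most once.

First evaluation (everything demanded from the output):
  node6 = if0(input1=1 -> else branch input2) = 1

Propagation after the edit:
  node1: demanded for the first time — runs, produces 8.
  node2: demanded for the first time — runs, produces 8.
  node3: demanded for the first time — runs, produces 8.
  node4: demanded for the first time — runs, produces 8.
  node6: runs — input1 1->0; result 8.

Key observation: a condition flipped, so demand reaches new nodes — node1, node2, node3, node4 run for the first time.

Derived signals that run: node1, node2, node3, node4, node6 — 5 in total.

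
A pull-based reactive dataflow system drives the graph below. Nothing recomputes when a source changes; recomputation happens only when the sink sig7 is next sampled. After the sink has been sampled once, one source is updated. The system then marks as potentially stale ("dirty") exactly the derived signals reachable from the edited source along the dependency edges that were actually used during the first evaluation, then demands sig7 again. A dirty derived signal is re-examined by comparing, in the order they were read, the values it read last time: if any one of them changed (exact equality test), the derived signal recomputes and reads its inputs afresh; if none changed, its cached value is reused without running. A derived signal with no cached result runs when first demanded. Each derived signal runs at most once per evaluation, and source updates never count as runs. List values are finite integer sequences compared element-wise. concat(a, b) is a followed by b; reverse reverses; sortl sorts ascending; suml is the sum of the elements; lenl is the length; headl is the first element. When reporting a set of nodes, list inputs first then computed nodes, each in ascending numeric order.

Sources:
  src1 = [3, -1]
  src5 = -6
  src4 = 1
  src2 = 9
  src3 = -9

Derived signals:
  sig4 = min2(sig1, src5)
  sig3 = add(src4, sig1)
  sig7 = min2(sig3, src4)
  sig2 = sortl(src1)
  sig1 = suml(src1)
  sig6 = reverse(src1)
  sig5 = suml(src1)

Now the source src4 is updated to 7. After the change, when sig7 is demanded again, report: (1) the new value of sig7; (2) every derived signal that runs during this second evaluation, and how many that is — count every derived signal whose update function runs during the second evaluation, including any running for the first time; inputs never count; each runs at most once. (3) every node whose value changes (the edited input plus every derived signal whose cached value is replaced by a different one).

New value of sig7: 7.
Derived signals that run: sig3, sig7 — 2 in total.
Values that change: src4, sig3, sig7.

First evaluation (everything demanded from the output):
  sig1 = suml([3, -1]) = 2
  sig3 = add(1, 2) = 3
  sig7 = min2(3, 1) = 1

Propagation after the edit:
  sig3: runs — src4 1->7; result 9.
  sig7: runs — sig3 3->9; src4 1->7; result 7.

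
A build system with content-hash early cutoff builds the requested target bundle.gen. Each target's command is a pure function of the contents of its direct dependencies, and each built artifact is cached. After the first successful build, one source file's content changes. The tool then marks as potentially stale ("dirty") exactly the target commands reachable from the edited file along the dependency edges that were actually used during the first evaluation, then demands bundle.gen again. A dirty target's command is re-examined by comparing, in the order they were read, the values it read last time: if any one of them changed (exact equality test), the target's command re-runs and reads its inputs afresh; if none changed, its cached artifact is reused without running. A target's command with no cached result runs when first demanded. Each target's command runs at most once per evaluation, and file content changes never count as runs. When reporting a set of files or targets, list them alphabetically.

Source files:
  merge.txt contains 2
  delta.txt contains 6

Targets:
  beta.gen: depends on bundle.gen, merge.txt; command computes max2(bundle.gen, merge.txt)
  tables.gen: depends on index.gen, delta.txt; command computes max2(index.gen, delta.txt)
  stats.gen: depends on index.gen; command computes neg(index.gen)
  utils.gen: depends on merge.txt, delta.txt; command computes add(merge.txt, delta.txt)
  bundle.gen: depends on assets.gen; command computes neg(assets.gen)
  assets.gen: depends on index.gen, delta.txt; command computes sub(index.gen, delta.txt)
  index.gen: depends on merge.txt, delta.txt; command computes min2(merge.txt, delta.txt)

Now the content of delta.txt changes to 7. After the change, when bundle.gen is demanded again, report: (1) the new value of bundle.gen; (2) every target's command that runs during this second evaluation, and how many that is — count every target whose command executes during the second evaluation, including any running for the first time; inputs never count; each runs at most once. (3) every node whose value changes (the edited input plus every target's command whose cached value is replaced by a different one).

First evaluation (everything demanded from the output):
  index.gen = min2(2, 6) = 2
  assets.gen = sub(2, 6) = -4
  bundle.gen = neg(-4) = 4

Propagation after the edit:
  index.gen: runs — delta.txt 6->7; result 2 (same value as before).
  assets.gen: runs — delta.txt 6->7; result -5.
  bundle.gen: runs — assets.gen -4->-5; result 5.

New value of bundle.gen: 5.
Target commands that run: assets.gen, bundle.gen, index.gen — 3 in total.
Values that change: assets.gen, bundle.gen, delta.txt.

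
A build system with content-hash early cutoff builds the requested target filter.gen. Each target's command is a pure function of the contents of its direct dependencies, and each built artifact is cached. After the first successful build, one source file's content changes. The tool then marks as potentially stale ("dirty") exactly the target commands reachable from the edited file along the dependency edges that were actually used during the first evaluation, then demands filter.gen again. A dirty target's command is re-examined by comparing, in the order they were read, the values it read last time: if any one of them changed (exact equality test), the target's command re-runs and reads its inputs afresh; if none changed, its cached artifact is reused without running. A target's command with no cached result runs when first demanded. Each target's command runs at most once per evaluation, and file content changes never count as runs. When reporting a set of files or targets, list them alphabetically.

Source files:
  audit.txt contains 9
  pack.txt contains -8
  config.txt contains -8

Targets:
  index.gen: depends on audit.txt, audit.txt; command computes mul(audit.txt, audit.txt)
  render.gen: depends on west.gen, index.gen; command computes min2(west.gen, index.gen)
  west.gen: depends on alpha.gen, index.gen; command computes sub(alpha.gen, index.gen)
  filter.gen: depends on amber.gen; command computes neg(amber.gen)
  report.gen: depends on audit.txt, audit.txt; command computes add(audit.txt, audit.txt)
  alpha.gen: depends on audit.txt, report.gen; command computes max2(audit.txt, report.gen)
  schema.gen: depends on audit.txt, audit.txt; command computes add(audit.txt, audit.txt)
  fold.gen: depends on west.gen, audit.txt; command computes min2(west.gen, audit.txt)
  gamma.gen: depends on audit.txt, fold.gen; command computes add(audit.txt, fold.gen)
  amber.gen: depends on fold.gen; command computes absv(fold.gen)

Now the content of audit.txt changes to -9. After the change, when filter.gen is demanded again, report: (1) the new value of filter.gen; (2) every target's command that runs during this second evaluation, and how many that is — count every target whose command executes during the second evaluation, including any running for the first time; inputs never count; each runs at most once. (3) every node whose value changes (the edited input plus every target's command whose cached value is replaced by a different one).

First evaluation (everything demanded from the output):
  index.gen = mul(9, 9) = 81
  report.gen = add(9, 9) = 18
  alpha.gen = max2(9, 18) = 18
  west.gen = sub(18, 81) = -63
  fold.gen = min2(-63, 9) = -63
  amber.gen = absv(-63) = 63
  filter.gen = neg(63) = -63

Propagation after the edit:
  index.gen: runs — audit.txt 9->-9; audit.txt 9->-9; result 81 (same value as before).
  report.gen: runs — audit.txt 9->-9; audit.txt 9->-9; result -18.
  alpha.gen: runs — audit.txt 9->-9; report.gen 18->-18; result -9.
  west.gen: runs — alpha.gen 18->-9; result -90.
  fold.gen: runs — west.gen -63->-90; audit.txt 9->-9; result -90.
  amber.gen: runs — fold.gen -63->-90; result 90.
  filter.gen: runs — amber.gen 63->90; result -90.

New value of filter.gen: -90.
Target commands that run: alpha.gen, amber.gen, filter.gen, fold.gen, index.gen, report.gen, west.gen — 7 in total.
Values that change: alpha.gen, amber.gen, audit.txt, filter.gen, fold.gen, report.gen, west.gen.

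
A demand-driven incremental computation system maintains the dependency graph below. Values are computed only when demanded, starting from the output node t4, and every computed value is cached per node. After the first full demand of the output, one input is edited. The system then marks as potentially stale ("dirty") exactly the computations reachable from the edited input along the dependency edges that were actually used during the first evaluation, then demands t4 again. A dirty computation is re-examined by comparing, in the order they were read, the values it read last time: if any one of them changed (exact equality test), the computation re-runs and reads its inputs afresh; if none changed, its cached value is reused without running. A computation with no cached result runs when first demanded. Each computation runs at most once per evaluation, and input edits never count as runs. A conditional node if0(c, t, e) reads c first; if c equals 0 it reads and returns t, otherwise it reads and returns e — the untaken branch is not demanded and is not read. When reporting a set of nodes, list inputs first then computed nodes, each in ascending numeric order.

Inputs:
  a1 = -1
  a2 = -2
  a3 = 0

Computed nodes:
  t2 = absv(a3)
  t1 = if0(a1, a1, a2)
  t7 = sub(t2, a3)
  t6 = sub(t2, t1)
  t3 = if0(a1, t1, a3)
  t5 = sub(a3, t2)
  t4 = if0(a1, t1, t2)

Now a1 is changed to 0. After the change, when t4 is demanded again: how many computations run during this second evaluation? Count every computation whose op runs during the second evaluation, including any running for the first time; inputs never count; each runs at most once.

Computations that run: t1, t4 — 2 in total.
Key observation: a condition flipped, so demand reaches new nodes — t1 runs for the first time.

First evaluation (everything demanded from the output):
  t2 = absv(0) = 0
  t4 = if0(a1=-1 -> else branch t2) = 0

Propagation after the edit:
  t1: demanded for the first time — runs, produces 0.
  t4: runs — a1 -1->0; result 0 (same value as before).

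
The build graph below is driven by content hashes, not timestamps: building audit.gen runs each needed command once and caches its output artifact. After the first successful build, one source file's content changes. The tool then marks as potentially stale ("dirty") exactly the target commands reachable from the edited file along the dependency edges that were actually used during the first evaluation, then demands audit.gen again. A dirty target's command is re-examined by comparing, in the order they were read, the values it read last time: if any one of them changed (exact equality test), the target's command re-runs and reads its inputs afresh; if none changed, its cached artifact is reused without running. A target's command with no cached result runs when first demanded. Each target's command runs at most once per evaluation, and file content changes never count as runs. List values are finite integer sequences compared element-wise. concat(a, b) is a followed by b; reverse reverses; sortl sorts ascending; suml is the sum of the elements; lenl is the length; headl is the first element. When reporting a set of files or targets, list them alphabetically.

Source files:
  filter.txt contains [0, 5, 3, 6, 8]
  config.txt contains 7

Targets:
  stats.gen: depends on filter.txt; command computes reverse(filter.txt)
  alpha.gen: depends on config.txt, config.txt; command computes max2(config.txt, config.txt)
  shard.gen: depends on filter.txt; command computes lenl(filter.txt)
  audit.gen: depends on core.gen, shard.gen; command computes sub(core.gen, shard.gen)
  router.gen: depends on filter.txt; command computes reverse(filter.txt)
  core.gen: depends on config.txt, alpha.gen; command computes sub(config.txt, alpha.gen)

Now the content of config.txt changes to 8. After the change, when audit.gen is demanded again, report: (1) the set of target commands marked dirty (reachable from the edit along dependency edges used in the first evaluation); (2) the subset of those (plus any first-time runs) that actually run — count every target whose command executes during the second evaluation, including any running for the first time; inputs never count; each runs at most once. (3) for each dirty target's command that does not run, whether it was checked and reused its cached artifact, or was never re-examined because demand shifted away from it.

Initial pass — values computed on the first demand:
  alpha.gen = max2(7, 7) = 7
  core.gen = sub(7, 7) = 0
  shard.gen = lenl([0, 5, 3, 6, 8]) = 5
  audit.gen = sub(0, 5) = -5

Second demand — change propagation:
  alpha.gen: re-runs because config.txt 7->8; config.txt 7->8; new result 8.
  core.gen: re-runs because config.txt 7->8; alpha.gen 7->8; new result 0 (unchanged).
  audit.gen: re-examined; everything it read last time is the same (core.gen unchanged, shard.gen unchanged) — cache -5 kept, no run.

The important point: core.gen recomputes to an identical value, and the output ends up unchanged.

Dirty set: alpha.gen, audit.gen, core.gen.
Run set: alpha.gen, core.gen (2 run).
Re-examined without running (cache reused): audit.gen.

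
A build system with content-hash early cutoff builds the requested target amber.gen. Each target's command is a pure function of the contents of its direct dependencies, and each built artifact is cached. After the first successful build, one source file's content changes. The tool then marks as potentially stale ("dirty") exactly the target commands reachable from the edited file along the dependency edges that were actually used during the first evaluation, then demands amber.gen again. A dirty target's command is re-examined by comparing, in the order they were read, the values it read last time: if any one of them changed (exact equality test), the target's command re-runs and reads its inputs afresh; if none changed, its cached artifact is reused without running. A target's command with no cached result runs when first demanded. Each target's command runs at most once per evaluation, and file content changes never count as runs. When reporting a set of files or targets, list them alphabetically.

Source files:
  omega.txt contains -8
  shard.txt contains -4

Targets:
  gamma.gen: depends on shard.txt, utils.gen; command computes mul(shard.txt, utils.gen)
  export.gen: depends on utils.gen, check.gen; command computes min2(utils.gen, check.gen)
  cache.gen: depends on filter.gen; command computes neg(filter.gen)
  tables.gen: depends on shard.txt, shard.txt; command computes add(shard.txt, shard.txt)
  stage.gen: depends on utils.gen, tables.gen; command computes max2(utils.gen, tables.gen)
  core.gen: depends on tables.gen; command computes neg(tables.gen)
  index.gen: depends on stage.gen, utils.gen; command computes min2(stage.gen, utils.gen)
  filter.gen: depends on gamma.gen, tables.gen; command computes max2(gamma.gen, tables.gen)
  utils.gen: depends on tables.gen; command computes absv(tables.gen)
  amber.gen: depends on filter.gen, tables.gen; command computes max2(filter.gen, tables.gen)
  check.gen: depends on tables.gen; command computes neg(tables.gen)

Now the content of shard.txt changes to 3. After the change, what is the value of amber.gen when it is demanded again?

First evaluation (everything demanded from the output):
  tables.gen = add(-4, -4) = -8
  utils.gen = absv(-8) = 8
  gamma.gen = mul(-4, 8) = -32
  filter.gen = max2(-32, -8) = -8
  amber.gen = max2(-8, -8) = -8

Propagation after the edit:
  tables.gen: runs — shard.txt -4->3; shard.txt -4->3; result 6.
  utils.gen: runs — tables.gen -8->6; result 6.
  gamma.gen: runs — shard.txt -4->3; utils.gen 8->6; result 18.
  filter.gen: runs — gamma.gen -32->18; tables.gen -8->6; result 18.
  amber.gen: runs — filter.gen -8->18; tables.gen -8->6; result 18.

New value of amber.gen: 18.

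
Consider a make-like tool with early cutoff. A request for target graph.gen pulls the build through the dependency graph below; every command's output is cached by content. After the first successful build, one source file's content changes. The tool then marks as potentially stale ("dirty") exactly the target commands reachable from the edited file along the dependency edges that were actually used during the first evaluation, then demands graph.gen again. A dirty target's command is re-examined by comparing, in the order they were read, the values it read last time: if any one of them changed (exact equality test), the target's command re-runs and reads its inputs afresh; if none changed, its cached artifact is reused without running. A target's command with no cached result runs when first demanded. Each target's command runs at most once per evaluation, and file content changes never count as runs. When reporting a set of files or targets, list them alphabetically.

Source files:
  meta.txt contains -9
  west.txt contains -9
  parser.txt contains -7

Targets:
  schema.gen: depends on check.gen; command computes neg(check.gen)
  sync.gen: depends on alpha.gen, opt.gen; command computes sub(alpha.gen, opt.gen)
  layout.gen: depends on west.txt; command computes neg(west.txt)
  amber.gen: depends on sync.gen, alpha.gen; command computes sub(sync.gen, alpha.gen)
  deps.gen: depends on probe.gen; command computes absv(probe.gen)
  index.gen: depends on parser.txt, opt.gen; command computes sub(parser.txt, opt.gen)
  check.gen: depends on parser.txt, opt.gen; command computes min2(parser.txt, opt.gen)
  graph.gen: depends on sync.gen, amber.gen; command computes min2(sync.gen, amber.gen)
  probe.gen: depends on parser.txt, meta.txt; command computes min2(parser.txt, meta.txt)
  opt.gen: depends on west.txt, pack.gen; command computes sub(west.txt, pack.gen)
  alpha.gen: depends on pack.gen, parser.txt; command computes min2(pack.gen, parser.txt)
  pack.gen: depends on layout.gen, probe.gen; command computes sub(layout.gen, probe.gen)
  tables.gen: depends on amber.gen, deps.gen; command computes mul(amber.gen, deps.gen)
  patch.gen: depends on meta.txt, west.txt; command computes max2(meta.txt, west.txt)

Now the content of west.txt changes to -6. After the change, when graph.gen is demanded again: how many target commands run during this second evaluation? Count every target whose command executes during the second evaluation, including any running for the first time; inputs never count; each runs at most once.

7 target commands run: alpha.gen, amber.gen, graph.gen, layout.gen, opt.gen, pack.gen, sync.gen.

First demand of the output computes:
  layout.gen = neg(-9) = 9
  probe.gen = min2(-7, -9) = -9
  pack.gen = sub(9, -9) = 18
  alpha.gen = min2(18, -7) = -7
  opt.gen = sub(-9, 18) = -27
  sync.gen = sub(-7, -27) = 20
  amber.gen = sub(20, -7) = 27
  graph.gen = min2(20, 27) = 20

After the edit, cleaning proceeds:
  layout.gen: a read changed (west.txt -9->-6) — executes, giving 6.
  pack.gen: a read changed (layout.gen 9->6) — executes, giving 15.
  alpha.gen: a read changed (pack.gen 18->15) — executes, giving -7 — identical to its old value.
  opt.gen: a read changed (west.txt -9->-6; pack.gen 18->15) — executes, giving -21.
  sync.gen: a read changed (opt.gen -27->-21) — executes, giving 14.
  amber.gen: a read changed (sync.gen 20->14) — executes, giving 21.
  graph.gen: a read changed (sync.gen 20->14; amber.gen 27->21) — executes, giving 14.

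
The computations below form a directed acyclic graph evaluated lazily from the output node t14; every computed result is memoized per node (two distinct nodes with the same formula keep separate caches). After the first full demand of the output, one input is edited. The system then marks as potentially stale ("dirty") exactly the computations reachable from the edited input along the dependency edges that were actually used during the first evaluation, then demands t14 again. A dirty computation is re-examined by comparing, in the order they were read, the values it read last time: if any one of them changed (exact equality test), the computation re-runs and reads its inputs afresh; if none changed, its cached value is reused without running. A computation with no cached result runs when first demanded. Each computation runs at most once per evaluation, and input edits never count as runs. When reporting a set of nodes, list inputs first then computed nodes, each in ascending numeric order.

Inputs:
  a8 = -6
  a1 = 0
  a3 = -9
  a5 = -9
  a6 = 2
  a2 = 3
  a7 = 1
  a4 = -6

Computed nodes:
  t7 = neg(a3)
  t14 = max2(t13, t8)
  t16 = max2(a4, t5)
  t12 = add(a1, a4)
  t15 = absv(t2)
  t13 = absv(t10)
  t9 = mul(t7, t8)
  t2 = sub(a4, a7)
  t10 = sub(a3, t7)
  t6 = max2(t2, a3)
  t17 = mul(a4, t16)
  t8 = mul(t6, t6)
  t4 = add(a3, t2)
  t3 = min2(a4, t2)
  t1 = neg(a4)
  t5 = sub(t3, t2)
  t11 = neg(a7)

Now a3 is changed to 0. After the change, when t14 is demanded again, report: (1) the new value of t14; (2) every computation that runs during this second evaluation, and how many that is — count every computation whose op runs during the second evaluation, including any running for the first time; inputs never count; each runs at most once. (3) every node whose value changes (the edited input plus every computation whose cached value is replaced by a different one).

Demanding t14 again yields 0.
6 computations run: t6, t7, t8, t10, t13, t14.
The nodes whose values change: a3, t6, t7, t8, t10, t13, t14.

First demand of the output computes:
  t2 = sub(-6, 1) = -7
  t6 = max2(-7, -9) = -7
  t7 = neg(-9) = 9
  t8 = mul(-7, -7) = 49
  t10 = sub(-9, 9) = -18
  t13 = absv(-18) = 18
  t14 = max2(18, 49) = 49

After the edit, cleaning proceeds:
  t6: a read changed (a3 -9->0) — executes, giving 0.
  t7: a read changed (a3 -9->0) — executes, giving 0.
  t8: a read changed (t6 -7->0; t6 -7->0) — executes, giving 0.
  t10: a read changed (a3 -9->0; t7 9->0) — executes, giving 0.
  t13: a read changed (t10 -18->0) — executes, giving 0.
  t14: a read changed (t13 18->0; t8 49->0) — executes, giving 0.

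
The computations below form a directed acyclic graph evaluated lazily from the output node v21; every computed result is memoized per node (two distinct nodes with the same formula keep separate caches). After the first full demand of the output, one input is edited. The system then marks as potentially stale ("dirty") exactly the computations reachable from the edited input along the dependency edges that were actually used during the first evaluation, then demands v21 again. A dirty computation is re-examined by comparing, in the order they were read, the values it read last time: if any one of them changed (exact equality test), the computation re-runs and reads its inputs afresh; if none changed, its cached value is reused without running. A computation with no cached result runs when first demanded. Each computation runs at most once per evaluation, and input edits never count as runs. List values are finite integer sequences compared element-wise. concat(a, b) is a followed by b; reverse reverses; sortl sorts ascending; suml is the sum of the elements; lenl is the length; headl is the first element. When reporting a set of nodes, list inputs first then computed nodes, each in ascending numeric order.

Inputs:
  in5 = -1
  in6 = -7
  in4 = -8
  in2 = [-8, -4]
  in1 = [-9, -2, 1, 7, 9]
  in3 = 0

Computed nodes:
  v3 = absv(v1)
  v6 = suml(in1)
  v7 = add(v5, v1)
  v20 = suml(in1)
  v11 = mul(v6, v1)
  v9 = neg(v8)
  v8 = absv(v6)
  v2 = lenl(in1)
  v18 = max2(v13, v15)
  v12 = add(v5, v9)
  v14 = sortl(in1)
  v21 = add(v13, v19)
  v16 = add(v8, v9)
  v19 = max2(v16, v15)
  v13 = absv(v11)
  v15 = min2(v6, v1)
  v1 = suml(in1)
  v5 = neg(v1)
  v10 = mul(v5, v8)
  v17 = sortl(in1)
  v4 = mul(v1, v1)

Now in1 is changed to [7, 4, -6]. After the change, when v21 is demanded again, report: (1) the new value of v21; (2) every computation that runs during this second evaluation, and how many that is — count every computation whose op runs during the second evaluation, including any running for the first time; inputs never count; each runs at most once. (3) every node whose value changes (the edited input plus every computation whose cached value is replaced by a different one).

Demanding v21 again yields 30.
10 computations run: v1, v6, v8, v9, v11, v13, v15, v16, v19, v21.
The nodes whose values change: in1, v1, v6, v8, v9, v11, v13, v15, v19, v21.

First demand of the output computes:
  v1 = suml([-9, -2, 1, 7, 9]) = 6
  v6 = suml([-9, -2, 1, 7, 9]) = 6
  v8 = absv(6) = 6
  v9 = neg(6) = -6
  v11 = mul(6, 6) = 36
  v13 = absv(36) = 36
  v15 = min2(6, 6) = 6
  v16 = add(6, -6) = 0
  v19 = max2(0, 6) = 6
  v21 = add(36, 6) = 42

After the edit, cleaning proceeds:
  v1: a read changed (in1 [-9, -2, 1, 7, 9]->[7, 4, -6]) — executes, giving 5.
  v6: a read changed (in1 [-9, -2, 1, 7, 9]->[7, 4, -6]) — executes, giving 5.
  v8: a read changed (v6 6->5) — executes, giving 5.
  v9: a read changed (v8 6->5) — executes, giving -5.
  v11: a read changed (v6 6->5; v1 6->5) — executes, giving 25.
  v13: a read changed (v11 36->25) — executes, giving 25.
  v15: a read changed (v6 6->5; v1 6->5) — executes, giving 5.
  v16: a read changed (v8 6->5; v9 -6->-5) — executes, giving 0 — identical to its old value.
  v19: a read changed (v15 6->5) — executes, giving 5.
  v21: a read changed (v13 36->25; v19 6->5) — executes, giving 30.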